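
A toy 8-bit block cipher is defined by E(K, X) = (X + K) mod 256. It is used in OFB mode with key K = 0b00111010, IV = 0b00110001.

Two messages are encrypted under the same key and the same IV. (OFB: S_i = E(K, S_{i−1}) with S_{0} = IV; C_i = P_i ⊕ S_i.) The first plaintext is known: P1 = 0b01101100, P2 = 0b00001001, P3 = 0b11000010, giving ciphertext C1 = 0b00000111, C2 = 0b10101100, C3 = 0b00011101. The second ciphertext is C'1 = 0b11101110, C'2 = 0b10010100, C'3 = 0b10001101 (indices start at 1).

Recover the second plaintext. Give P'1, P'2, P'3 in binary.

In OFB with a reused IV, both messages share the same keystream S_i, so C_i ⊕ C'_i = P_i ⊕ P'_i and thus P'_i = P_i ⊕ C_i ⊕ C'_i.
P'1: 0b01101100 ⊕ 0b00000111 ⊕ 0b11101110 = 0b10000101.
P'2: 0b00001001 ⊕ 0b10101100 ⊕ 0b10010100 = 0b00110001.
P'3: 0b11000010 ⊕ 0b00011101 ⊕ 0b10001101 = 0b01010010.

P'1 = 0b10000101, P'2 = 0b00110001, P'3 = 0b01010010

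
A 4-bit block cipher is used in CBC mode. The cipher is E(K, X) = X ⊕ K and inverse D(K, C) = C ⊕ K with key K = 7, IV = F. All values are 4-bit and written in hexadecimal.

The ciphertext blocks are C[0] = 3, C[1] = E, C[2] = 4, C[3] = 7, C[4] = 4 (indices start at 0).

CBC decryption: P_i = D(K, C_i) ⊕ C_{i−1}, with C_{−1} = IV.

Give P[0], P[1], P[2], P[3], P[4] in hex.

P[0]: D(K, 3) = 4; 4 ⊕ F = B.
P[1]: D(K, E) = 9; 9 ⊕ 3 = A.
P[2]: D(K, 4) = 3; 3 ⊕ E = D.
P[3]: D(K, 7) = 0; 0 ⊕ 4 = 4.
P[4]: D(K, 4) = 3; 3 ⊕ 7 = 4.

P[0] = B, P[1] = A, P[2] = D, P[3] = 4, P[4] = 4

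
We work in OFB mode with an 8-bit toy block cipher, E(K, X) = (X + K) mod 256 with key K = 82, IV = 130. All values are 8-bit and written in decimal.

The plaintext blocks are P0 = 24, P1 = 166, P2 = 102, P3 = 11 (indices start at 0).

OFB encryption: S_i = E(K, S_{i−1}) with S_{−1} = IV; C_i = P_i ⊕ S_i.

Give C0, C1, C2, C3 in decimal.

C0: S = E(K, 130) = 212; 24 ⊕ 212 = 204.
C1: S = E(K, 212) = 38; 166 ⊕ 38 = 128.
C2: S = E(K, 38) = 120; 102 ⊕ 120 = 30.
C3: S = E(K, 120) = 202; 11 ⊕ 202 = 193.

C0 = 204, C1 = 128, C2 = 30, C3 = 193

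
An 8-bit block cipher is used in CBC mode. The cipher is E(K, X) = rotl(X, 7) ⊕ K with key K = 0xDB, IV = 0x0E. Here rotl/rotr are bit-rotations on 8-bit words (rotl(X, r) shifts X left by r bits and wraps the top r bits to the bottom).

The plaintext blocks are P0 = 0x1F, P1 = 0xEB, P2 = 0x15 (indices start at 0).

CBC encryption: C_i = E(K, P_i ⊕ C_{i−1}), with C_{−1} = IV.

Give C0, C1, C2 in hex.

C0 = 0x53, C1 = 0x87, C2 = 0x92

C0: P0 ⊕ 0x0E = 0x11; E(K, 0x11) = 0x53.
C1: P1 ⊕ 0x53 = 0xB8; E(K, 0xB8) = 0x87.
C2: P2 ⊕ 0x87 = 0x92; E(K, 0x92) = 0x92.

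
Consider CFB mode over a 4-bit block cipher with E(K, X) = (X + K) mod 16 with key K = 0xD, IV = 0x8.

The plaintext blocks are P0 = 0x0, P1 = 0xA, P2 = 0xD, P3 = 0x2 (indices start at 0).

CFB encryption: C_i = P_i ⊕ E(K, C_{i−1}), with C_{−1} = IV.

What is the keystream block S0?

C0: E(K, 0x8) = 0x5; 0x0 ⊕ 0x5 = 0x5.
So S0 = 0x5.

0x5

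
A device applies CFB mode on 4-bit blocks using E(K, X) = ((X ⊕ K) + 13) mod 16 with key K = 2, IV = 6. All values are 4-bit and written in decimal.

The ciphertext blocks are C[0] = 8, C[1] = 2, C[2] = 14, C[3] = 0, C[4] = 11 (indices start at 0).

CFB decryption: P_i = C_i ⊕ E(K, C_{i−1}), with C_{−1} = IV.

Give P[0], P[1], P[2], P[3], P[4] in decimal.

P[0] = 9, P[1] = 5, P[2] = 3, P[3] = 9, P[4] = 4

P[0]: E(K, 6) = 1; 8 ⊕ 1 = 9.
P[1]: E(K, 8) = 7; 2 ⊕ 7 = 5.
P[2]: E(K, 2) = 13; 14 ⊕ 13 = 3.
P[3]: E(K, 14) = 9; 0 ⊕ 9 = 9.
P[4]: E(K, 0) = 15; 11 ⊕ 15 = 4.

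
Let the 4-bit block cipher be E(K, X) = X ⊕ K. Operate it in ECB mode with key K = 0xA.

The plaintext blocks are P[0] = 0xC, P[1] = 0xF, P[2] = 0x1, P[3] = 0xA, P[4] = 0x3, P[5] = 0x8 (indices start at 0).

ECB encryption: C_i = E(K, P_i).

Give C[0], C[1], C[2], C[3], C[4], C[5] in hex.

C[0]: E(K, 0xC) = 0x6.
C[1]: E(K, 0xF) = 0x5.
C[2]: E(K, 0x1) = 0xB.
C[3]: E(K, 0xA) = 0x0.
C[4]: E(K, 0x3) = 0x9.
C[5]: E(K, 0x8) = 0x2.

C[0] = 0x6, C[1] = 0x5, C[2] = 0xB, C[3] = 0x0, C[4] = 0x9, C[5] = 0x2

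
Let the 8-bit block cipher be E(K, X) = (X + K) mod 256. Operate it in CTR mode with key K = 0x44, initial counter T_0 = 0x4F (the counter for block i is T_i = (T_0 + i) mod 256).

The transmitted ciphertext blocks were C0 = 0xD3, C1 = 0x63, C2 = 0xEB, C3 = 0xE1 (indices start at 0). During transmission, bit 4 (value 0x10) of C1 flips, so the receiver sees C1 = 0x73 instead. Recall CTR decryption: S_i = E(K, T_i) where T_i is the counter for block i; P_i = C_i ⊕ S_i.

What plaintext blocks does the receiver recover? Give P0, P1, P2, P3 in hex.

Only C1 changed, to 0x73. In CTR, a change in C_i flips the same bit in P_i only; the keystream is unaffected. Decrypting the received ciphertext:
P0: T = 0x4F, S = E(K, T) = 0x93; 0xD3 ⊕ 0x93 = 0x40.
P1: T = 0x50, S = E(K, T) = 0x94; 0x73 ⊕ 0x94 = 0xE7.
P2: T = 0x51, S = E(K, T) = 0x95; 0xEB ⊕ 0x95 = 0x7E.
P3: T = 0x52, S = E(K, T) = 0x96; 0xE1 ⊕ 0x96 = 0x77.
Blocks that differ from the original plaintext: P1.

P0 = 0x40, P1 = 0xE7, P2 = 0x7E, P3 = 0x77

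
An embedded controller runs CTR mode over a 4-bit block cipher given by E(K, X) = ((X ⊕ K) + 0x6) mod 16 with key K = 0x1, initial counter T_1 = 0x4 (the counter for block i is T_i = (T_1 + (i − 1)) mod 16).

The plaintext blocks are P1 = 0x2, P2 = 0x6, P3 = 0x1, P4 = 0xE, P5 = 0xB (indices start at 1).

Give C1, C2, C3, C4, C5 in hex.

C1 = 0x9, C2 = 0xC, C3 = 0xC, C4 = 0x2, C5 = 0x4

CTR encryption: S_i = E(K, T_i) where T_i is the counter for block i; C_i = P_i ⊕ S_i.
C1: T = 0x4, S = E(K, T) = 0xB; 0x2 ⊕ 0xB = 0x9.
C2: T = 0x5, S = E(K, T) = 0xA; 0x6 ⊕ 0xA = 0xC.
C3: T = 0x6, S = E(K, T) = 0xD; 0x1 ⊕ 0xD = 0xC.
C4: T = 0x7, S = E(K, T) = 0xC; 0xE ⊕ 0xC = 0x2.
C5: T = 0x8, S = E(K, T) = 0xF; 0xB ⊕ 0xF = 0x4.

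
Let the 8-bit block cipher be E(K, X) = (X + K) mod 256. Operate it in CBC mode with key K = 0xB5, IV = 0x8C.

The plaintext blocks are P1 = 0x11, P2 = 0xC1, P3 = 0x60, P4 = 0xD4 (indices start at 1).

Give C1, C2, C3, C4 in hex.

C1 = 0x52, C2 = 0x48, C3 = 0xDD, C4 = 0xBE

CBC encryption: C_i = E(K, P_i ⊕ C_{i−1}), with C_{0} = IV.
C1: P1 ⊕ 0x8C = 0x9D; E(K, 0x9D) = 0x52.
C2: P2 ⊕ 0x52 = 0x93; E(K, 0x93) = 0x48.
C3: P3 ⊕ 0x48 = 0x28; E(K, 0x28) = 0xDD.
C4: P4 ⊕ 0xDD = 0x09; E(K, 0x09) = 0xBE.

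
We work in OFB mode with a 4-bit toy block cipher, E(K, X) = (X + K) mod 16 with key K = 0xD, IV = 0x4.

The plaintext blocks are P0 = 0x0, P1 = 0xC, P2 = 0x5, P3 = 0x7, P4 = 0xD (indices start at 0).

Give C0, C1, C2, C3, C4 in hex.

C0 = 0x1, C1 = 0x2, C2 = 0xE, C3 = 0xF, C4 = 0x8

OFB encryption: S_i = E(K, S_{i−1}) with S_{−1} = IV; C_i = P_i ⊕ S_i.
C0: S = E(K, 0x4) = 0x1; 0x0 ⊕ 0x1 = 0x1.
C1: S = E(K, 0x1) = 0xE; 0xC ⊕ 0xE = 0x2.
C2: S = E(K, 0xE) = 0xB; 0x5 ⊕ 0xB = 0xE.
C3: S = E(K, 0xB) = 0x8; 0x7 ⊕ 0x8 = 0xF.
C4: S = E(K, 0x8) = 0x5; 0xD ⊕ 0x5 = 0x8.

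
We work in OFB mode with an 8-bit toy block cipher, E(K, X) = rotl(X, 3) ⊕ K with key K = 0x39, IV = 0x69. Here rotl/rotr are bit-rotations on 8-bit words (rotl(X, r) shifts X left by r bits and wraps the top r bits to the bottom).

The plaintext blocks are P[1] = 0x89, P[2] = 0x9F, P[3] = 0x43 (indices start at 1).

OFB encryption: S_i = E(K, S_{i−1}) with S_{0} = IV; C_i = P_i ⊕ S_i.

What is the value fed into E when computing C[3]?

0xAA

C[1]: S = E(K, 0x69) = 0x72; 0x89 ⊕ 0x72 = 0xFB.
C[2]: S = E(K, 0x72) = 0xAA; 0x9F ⊕ 0xAA = 0x35.
C[3]: S = E(K, 0xAA) = 0x6C; 0x43 ⊕ 0x6C = 0x2F.
So the input to E for block [3] is 0xAA.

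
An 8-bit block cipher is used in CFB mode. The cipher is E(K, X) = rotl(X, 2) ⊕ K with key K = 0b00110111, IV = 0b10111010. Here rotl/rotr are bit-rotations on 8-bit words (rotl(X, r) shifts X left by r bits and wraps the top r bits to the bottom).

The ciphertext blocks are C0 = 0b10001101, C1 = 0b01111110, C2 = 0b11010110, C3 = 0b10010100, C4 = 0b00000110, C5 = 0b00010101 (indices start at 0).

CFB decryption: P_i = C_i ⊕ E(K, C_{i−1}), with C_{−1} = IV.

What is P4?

P4: E(K, 0b10010100) = 0b01100101; 0b00000110 ⊕ 0b01100101 = 0b01100011.

P4 = 0b01100011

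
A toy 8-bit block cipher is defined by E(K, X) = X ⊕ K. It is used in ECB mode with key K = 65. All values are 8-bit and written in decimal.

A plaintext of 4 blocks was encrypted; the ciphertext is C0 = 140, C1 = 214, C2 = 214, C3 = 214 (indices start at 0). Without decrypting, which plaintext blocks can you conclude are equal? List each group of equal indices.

ECB encrypts each block independently with the same key, so equal ciphertext blocks imply equal plaintext blocks.
C1 = C2 = C3 = 214, so P1 = P2 = P3.

P1 = P2 = P3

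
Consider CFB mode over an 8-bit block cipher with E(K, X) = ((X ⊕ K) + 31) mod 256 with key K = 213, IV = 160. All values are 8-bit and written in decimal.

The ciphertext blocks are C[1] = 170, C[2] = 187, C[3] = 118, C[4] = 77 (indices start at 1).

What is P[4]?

P[4] = 143

CFB decryption: P_i = C_i ⊕ E(K, C_{i−1}), with C_{0} = IV.
P[4]: E(K, 118) = 194; 77 ⊕ 194 = 143.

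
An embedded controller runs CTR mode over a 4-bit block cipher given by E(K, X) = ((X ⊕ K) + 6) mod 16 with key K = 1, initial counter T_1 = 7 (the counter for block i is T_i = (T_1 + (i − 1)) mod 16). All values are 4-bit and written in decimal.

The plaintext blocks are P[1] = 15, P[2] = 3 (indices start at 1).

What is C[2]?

CTR encryption: S_i = E(K, T_i) where T_i is the counter for block i; C_i = P_i ⊕ S_i.
C[1]: T = 7, S = E(K, T) = 12; 15 ⊕ 12 = 3.
C[2]: T = 8, S = E(K, T) = 15; 3 ⊕ 15 = 12.

C[2] = 12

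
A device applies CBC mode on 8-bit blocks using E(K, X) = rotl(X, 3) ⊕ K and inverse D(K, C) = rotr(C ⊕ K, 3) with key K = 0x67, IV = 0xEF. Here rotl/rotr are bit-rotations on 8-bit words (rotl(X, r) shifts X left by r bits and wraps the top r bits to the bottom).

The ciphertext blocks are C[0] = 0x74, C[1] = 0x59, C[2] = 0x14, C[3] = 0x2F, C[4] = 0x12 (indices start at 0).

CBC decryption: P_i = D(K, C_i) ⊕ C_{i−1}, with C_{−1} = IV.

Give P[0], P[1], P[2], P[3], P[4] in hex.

P[0]: D(K, 0x74) = 0x62; 0x62 ⊕ 0xEF = 0x8D.
P[1]: D(K, 0x59) = 0xC7; 0xC7 ⊕ 0x74 = 0xB3.
P[2]: D(K, 0x14) = 0x6E; 0x6E ⊕ 0x59 = 0x37.
P[3]: D(K, 0x2F) = 0x09; 0x09 ⊕ 0x14 = 0x1D.
P[4]: D(K, 0x12) = 0xAE; 0xAE ⊕ 0x2F = 0x81.

P[0] = 0x8D, P[1] = 0xB3, P[2] = 0x37, P[3] = 0x1D, P[4] = 0x81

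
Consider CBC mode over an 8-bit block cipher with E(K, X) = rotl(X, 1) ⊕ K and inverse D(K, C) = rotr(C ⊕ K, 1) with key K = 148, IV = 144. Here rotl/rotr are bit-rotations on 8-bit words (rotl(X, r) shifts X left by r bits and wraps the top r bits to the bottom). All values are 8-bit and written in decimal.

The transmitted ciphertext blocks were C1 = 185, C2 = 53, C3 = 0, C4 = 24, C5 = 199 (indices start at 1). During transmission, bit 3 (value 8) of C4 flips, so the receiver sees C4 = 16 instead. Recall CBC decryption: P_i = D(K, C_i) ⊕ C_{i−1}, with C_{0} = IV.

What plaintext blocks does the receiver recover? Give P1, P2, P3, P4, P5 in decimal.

P1 = 6, P2 = 105, P3 = 127, P4 = 66, P5 = 185

Only C4 changed, to 16. In CBC, a change in C_i garbles P_i and flips the same bit in P_{i+1}. Decrypting the received ciphertext:
P1: D(K, 185) = 150; 150 ⊕ 144 = 6.
P2: D(K, 53) = 208; 208 ⊕ 185 = 105.
P3: D(K, 0) = 74; 74 ⊕ 53 = 127.
P4: D(K, 16) = 66; 66 ⊕ 0 = 66.
P5: D(K, 199) = 169; 169 ⊕ 16 = 185.
Blocks that differ from the original plaintext: P4, P5.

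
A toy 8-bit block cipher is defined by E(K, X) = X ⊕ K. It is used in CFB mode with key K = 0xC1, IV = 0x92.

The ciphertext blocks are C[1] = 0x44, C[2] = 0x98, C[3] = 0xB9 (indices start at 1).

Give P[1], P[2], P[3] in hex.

CFB decryption: P_i = C_i ⊕ E(K, C_{i−1}), with C_{0} = IV.
P[1]: E(K, 0x92) = 0x53; 0x44 ⊕ 0x53 = 0x17.
P[2]: E(K, 0x44) = 0x85; 0x98 ⊕ 0x85 = 0x1D.
P[3]: E(K, 0x98) = 0x59; 0xB9 ⊕ 0x59 = 0xE0.

P[1] = 0x17, P[2] = 0x1D, P[3] = 0xE0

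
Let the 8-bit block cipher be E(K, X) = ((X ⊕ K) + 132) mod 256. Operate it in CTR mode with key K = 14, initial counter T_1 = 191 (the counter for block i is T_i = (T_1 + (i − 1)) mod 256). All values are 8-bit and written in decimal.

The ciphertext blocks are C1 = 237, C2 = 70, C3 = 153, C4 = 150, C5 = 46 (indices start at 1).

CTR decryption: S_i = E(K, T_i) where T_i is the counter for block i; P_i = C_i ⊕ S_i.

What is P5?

P5: T = 195, S = E(K, T) = 81; 46 ⊕ 81 = 127.

P5 = 127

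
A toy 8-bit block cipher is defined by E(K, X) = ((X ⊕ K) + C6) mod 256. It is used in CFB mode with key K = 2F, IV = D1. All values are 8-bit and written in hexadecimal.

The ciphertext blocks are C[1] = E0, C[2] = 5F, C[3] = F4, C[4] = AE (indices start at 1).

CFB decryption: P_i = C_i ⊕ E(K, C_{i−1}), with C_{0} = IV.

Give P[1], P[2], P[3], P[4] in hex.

P[1] = 24, P[2] = CA, P[3] = C2, P[4] = 0F

P[1]: E(K, D1) = C4; E0 ⊕ C4 = 24.
P[2]: E(K, E0) = 95; 5F ⊕ 95 = CA.
P[3]: E(K, 5F) = 36; F4 ⊕ 36 = C2.
P[4]: E(K, F4) = A1; AE ⊕ A1 = 0F.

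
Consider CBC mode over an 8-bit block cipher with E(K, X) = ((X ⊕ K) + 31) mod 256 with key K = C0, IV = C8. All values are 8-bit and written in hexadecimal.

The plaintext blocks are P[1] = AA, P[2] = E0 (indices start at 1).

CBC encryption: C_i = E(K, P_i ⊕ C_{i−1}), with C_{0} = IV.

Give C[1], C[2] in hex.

C[1] = D3, C[2] = 24

C[1]: P[1] ⊕ C8 = 62; E(K, 62) = D3.
C[2]: P[2] ⊕ D3 = 33; E(K, 33) = 24.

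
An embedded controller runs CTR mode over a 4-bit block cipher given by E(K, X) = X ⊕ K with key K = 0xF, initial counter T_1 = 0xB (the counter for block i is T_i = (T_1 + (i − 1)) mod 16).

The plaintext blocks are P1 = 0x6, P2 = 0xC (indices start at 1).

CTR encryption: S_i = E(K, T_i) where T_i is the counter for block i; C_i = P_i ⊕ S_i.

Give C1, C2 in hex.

C1 = 0x2, C2 = 0xF

C1: T = 0xB, S = E(K, T) = 0x4; 0x6 ⊕ 0x4 = 0x2.
C2: T = 0xC, S = E(K, T) = 0x3; 0xC ⊕ 0x3 = 0xF.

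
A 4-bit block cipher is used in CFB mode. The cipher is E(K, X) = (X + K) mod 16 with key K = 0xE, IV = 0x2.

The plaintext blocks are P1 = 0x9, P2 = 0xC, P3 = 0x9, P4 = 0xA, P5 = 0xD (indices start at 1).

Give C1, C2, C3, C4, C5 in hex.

C1 = 0x9, C2 = 0xB, C3 = 0x0, C4 = 0x4, C5 = 0xF

CFB encryption: C_i = P_i ⊕ E(K, C_{i−1}), with C_{0} = IV.
C1: E(K, 0x2) = 0x0; 0x9 ⊕ 0x0 = 0x9.
C2: E(K, 0x9) = 0x7; 0xC ⊕ 0x7 = 0xB.
C3: E(K, 0xB) = 0x9; 0x9 ⊕ 0x9 = 0x0.
C4: E(K, 0x0) = 0xE; 0xA ⊕ 0xE = 0x4.
C5: E(K, 0x4) = 0x2; 0xD ⊕ 0x2 = 0xF.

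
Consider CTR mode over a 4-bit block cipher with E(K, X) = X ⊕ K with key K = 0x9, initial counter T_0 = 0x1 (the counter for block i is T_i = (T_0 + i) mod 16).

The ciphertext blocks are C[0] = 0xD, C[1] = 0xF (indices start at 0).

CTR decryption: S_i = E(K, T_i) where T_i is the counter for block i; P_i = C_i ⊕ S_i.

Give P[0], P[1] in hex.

P[0] = 0x5, P[1] = 0x4

P[0]: T = 0x1, S = E(K, T) = 0x8; 0xD ⊕ 0x8 = 0x5.
P[1]: T = 0x2, S = E(K, T) = 0xB; 0xF ⊕ 0xB = 0x4.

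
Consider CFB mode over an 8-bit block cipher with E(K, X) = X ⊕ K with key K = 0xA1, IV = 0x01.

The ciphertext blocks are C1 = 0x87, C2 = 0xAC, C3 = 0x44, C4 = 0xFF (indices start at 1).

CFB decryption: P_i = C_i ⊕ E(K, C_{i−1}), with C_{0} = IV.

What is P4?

P4: E(K, 0x44) = 0xE5; 0xFF ⊕ 0xE5 = 0x1A.

P4 = 0x1A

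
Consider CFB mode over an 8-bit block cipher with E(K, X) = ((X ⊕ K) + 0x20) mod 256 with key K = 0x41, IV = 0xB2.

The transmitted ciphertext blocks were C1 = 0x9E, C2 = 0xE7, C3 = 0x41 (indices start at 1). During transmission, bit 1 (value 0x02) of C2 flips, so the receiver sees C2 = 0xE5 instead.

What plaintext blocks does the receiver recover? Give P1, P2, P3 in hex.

P1 = 0x8D, P2 = 0x1A, P3 = 0x85

CFB decryption: P_i = C_i ⊕ E(K, C_{i−1}), with C_{0} = IV.
Only C2 changed, to 0xE5. In CFB, a change in C_i flips the same bit in P_i and garbles P_{i+1}. Decrypting the received ciphertext:
P1: E(K, 0xB2) = 0x13; 0x9E ⊕ 0x13 = 0x8D.
P2: E(K, 0x9E) = 0xFF; 0xE5 ⊕ 0xFF = 0x1A.
P3: E(K, 0xE5) = 0xC4; 0x41 ⊕ 0xC4 = 0x85.
Blocks that differ from the original plaintext: P2, P3.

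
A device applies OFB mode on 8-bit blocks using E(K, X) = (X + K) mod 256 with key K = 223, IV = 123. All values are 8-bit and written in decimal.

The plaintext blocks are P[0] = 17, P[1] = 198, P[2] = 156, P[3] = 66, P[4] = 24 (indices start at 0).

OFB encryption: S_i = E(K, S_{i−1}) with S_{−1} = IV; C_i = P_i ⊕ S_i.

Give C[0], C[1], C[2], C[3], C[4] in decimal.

C[0] = 75, C[1] = 255, C[2] = 132, C[3] = 181, C[4] = 206

C[0]: S = E(K, 123) = 90; 17 ⊕ 90 = 75.
C[1]: S = E(K, 90) = 57; 198 ⊕ 57 = 255.
C[2]: S = E(K, 57) = 24; 156 ⊕ 24 = 132.
C[3]: S = E(K, 24) = 247; 66 ⊕ 247 = 181.
C[4]: S = E(K, 247) = 214; 24 ⊕ 214 = 206.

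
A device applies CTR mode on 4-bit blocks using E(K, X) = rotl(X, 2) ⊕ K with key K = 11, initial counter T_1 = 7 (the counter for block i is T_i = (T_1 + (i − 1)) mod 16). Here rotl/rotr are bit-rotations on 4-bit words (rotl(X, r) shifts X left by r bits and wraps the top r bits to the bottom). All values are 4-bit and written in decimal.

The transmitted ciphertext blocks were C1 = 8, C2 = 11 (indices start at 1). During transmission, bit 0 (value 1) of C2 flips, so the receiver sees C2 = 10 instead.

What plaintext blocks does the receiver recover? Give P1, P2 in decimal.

CTR decryption: S_i = E(K, T_i) where T_i is the counter for block i; P_i = C_i ⊕ S_i.
Only C2 changed, to 10. In CTR, a change in C_i flips the same bit in P_i only; the keystream is unaffected. Decrypting the received ciphertext:
P1: T = 7, S = E(K, T) = 6; 8 ⊕ 6 = 14.
P2: T = 8, S = E(K, T) = 9; 10 ⊕ 9 = 3.
Blocks that differ from the original plaintext: P2.

P1 = 14, P2 = 3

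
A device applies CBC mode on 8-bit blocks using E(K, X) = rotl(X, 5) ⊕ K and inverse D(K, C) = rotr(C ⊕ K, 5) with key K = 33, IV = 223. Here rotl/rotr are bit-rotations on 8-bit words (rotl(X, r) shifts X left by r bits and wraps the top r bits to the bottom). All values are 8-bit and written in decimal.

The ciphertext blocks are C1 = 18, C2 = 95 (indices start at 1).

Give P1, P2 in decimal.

P1 = 70, P2 = 225

CBC decryption: P_i = D(K, C_i) ⊕ C_{i−1}, with C_{0} = IV.
P1: D(K, 18) = 153; 153 ⊕ 223 = 70.
P2: D(K, 95) = 243; 243 ⊕ 18 = 225.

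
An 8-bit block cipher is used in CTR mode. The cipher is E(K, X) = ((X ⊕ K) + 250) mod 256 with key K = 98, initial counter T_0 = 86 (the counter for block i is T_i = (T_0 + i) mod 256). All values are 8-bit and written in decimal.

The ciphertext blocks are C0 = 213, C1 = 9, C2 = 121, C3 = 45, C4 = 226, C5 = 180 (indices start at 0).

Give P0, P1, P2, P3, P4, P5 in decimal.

CTR decryption: S_i = E(K, T_i) where T_i is the counter for block i; P_i = C_i ⊕ S_i.
P0: T = 86, S = E(K, T) = 46; 213 ⊕ 46 = 251.
P1: T = 87, S = E(K, T) = 47; 9 ⊕ 47 = 38.
P2: T = 88, S = E(K, T) = 52; 121 ⊕ 52 = 77.
P3: T = 89, S = E(K, T) = 53; 45 ⊕ 53 = 24.
P4: T = 90, S = E(K, T) = 50; 226 ⊕ 50 = 208.
P5: T = 91, S = E(K, T) = 51; 180 ⊕ 51 = 135.

P0 = 251, P1 = 38, P2 = 77, P3 = 24, P4 = 208, P5 = 135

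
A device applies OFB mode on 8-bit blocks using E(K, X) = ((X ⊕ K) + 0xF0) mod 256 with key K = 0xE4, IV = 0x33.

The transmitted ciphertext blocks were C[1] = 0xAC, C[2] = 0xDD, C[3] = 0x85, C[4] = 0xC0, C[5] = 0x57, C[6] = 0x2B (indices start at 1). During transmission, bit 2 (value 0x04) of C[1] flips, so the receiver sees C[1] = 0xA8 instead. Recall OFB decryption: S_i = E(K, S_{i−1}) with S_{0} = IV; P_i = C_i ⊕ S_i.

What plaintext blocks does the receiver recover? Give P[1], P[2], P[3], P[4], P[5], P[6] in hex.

Only C[1] changed, to 0xA8. In OFB, a change in C_i flips the same bit in P_i only; the keystream is unaffected. Decrypting the received ciphertext:
P[1]: S = E(K, 0x33) = 0xC7; 0xA8 ⊕ 0xC7 = 0x6F.
P[2]: S = E(K, 0xC7) = 0x13; 0xDD ⊕ 0x13 = 0xCE.
P[3]: S = E(K, 0x13) = 0xE7; 0x85 ⊕ 0xE7 = 0x62.
P[4]: S = E(K, 0xE7) = 0xF3; 0xC0 ⊕ 0xF3 = 0x33.
P[5]: S = E(K, 0xF3) = 0x07; 0x57 ⊕ 0x07 = 0x50.
P[6]: S = E(K, 0x07) = 0xD3; 0x2B ⊕ 0xD3 = 0xF8.
Blocks that differ from the original plaintext: P[1].

P[1] = 0x6F, P[2] = 0xCE, P[3] = 0x62, P[4] = 0x33, P[5] = 0x50, P[6] = 0xF8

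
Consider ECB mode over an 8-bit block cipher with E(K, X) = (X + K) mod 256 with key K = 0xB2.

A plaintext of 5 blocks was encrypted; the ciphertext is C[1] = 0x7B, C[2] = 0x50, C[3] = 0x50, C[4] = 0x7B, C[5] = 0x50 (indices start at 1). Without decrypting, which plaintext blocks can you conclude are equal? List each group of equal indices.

ECB encrypts each block independently with the same key, so equal ciphertext blocks imply equal plaintext blocks.
C[1] = C[4] = 0x7B, so P[1] = P[4].
C[2] = C[3] = C[5] = 0x50, so P[2] = P[3] = P[5].

P[1] = P[4]; P[2] = P[3] = P[5]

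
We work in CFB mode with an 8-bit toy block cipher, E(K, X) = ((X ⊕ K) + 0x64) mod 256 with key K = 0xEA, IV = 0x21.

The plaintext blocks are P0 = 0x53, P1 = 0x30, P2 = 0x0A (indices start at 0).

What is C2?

CFB encryption: C_i = P_i ⊕ E(K, C_{i−1}), with C_{−1} = IV.
C0: E(K, 0x21) = 0x2F; 0x53 ⊕ 0x2F = 0x7C.
C1: E(K, 0x7C) = 0xFA; 0x30 ⊕ 0xFA = 0xCA.
C2: E(K, 0xCA) = 0x84; 0x0A ⊕ 0x84 = 0x8E.

C2 = 0x8E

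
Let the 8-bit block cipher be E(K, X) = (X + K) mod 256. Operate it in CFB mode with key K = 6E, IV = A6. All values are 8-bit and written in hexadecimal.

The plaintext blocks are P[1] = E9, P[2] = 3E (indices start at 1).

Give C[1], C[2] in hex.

CFB encryption: C_i = P_i ⊕ E(K, C_{i−1}), with C_{0} = IV.
C[1]: E(K, A6) = 14; E9 ⊕ 14 = FD.
C[2]: E(K, FD) = 6B; 3E ⊕ 6B = 55.

C[1] = FD, C[2] = 55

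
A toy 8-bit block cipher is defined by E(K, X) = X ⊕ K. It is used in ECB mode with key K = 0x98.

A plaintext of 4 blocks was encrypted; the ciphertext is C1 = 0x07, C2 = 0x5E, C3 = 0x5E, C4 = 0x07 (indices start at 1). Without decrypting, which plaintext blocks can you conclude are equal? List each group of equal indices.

P1 = P4; P2 = P3

ECB encrypts each block independently with the same key, so equal ciphertext blocks imply equal plaintext blocks.
C1 = C4 = 0x07, so P1 = P4.
C2 = C3 = 0x5E, so P2 = P3.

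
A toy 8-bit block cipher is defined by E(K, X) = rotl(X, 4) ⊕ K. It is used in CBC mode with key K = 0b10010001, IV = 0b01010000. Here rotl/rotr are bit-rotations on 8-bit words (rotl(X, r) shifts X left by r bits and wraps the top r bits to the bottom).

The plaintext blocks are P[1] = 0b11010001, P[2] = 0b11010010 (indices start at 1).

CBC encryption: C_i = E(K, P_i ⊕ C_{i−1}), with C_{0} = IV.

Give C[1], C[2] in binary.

C[1] = 0b10001001, C[2] = 0b00100100

C[1]: P[1] ⊕ 0b01010000 = 0b10000001; E(K, 0b10000001) = 0b10001001.
C[2]: P[2] ⊕ 0b10001001 = 0b01011011; E(K, 0b01011011) = 0b00100100.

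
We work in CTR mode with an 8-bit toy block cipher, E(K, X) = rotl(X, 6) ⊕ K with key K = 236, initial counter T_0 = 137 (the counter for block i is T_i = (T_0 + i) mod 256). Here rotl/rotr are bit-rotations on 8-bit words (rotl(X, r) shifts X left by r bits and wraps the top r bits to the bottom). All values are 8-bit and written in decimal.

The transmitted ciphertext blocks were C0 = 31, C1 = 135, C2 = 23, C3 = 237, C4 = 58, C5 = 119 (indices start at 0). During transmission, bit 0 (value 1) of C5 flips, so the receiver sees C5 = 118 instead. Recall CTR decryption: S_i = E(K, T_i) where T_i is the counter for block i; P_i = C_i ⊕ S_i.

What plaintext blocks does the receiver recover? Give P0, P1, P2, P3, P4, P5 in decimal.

Only C5 changed, to 118. In CTR, a change in C_i flips the same bit in P_i only; the keystream is unaffected. Decrypting the received ciphertext:
P0: T = 137, S = E(K, T) = 142; 31 ⊕ 142 = 145.
P1: T = 138, S = E(K, T) = 78; 135 ⊕ 78 = 201.
P2: T = 139, S = E(K, T) = 14; 23 ⊕ 14 = 25.
P3: T = 140, S = E(K, T) = 207; 237 ⊕ 207 = 34.
P4: T = 141, S = E(K, T) = 143; 58 ⊕ 143 = 181.
P5: T = 142, S = E(K, T) = 79; 118 ⊕ 79 = 57.
Blocks that differ from the original plaintext: P5.

P0 = 145, P1 = 201, P2 = 25, P3 = 34, P4 = 181, P5 = 57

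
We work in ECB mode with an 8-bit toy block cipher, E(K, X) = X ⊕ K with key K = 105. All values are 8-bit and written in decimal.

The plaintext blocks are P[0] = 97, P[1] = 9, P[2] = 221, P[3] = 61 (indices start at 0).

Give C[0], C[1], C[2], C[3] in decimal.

C[0] = 8, C[1] = 96, C[2] = 180, C[3] = 84

ECB encryption: C_i = E(K, P_i).
C[0]: E(K, 97) = 8.
C[1]: E(K, 9) = 96.
C[2]: E(K, 221) = 180.
C[3]: E(K, 61) = 84.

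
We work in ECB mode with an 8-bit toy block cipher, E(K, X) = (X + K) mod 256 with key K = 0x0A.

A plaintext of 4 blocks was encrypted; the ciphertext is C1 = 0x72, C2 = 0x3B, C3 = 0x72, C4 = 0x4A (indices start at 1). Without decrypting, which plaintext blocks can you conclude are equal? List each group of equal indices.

ECB encrypts each block independently with the same key, so equal ciphertext blocks imply equal plaintext blocks.
C1 = C3 = 0x72, so P1 = P3.

P1 = P3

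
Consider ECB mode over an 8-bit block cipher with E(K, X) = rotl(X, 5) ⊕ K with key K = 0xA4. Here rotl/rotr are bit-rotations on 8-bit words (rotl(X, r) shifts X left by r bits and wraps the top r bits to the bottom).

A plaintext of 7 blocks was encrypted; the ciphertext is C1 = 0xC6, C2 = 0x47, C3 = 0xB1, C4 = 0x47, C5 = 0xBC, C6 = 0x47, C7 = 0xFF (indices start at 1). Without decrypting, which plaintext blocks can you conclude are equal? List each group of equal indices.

ECB encrypts each block independently with the same key, so equal ciphertext blocks imply equal plaintext blocks.
C2 = C4 = C6 = 0x47, so P2 = P4 = P6.

P2 = P4 = P6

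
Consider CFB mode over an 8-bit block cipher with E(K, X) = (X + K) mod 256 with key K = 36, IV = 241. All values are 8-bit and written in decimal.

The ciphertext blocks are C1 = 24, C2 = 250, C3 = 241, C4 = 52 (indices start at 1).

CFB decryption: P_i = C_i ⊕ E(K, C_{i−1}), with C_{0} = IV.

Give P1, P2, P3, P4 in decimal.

P1 = 13, P2 = 198, P3 = 239, P4 = 33

P1: E(K, 241) = 21; 24 ⊕ 21 = 13.
P2: E(K, 24) = 60; 250 ⊕ 60 = 198.
P3: E(K, 250) = 30; 241 ⊕ 30 = 239.
P4: E(K, 241) = 21; 52 ⊕ 21 = 33.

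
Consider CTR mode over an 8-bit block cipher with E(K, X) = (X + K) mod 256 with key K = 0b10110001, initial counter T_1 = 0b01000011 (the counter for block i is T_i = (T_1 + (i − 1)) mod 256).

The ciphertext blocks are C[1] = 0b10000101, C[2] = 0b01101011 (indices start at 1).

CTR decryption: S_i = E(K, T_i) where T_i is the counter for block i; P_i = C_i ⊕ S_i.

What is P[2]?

P[2] = 0b10011110

P[2]: T = 0b01000100, S = E(K, T) = 0b11110101; 0b01101011 ⊕ 0b11110101 = 0b10011110.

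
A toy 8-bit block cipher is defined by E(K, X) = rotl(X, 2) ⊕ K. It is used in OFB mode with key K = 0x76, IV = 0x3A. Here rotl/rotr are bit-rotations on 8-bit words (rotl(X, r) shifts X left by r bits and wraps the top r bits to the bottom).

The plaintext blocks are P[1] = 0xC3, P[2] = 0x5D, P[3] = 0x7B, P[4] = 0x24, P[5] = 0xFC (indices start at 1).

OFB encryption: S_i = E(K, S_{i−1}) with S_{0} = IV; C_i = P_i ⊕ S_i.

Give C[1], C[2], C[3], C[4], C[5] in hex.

C[1] = 0x5D, C[2] = 0x51, C[3] = 0x3D, C[4] = 0x4B, C[5] = 0x37

C[1]: S = E(K, 0x3A) = 0x9E; 0xC3 ⊕ 0x9E = 0x5D.
C[2]: S = E(K, 0x9E) = 0x0C; 0x5D ⊕ 0x0C = 0x51.
C[3]: S = E(K, 0x0C) = 0x46; 0x7B ⊕ 0x46 = 0x3D.
C[4]: S = E(K, 0x46) = 0x6F; 0x24 ⊕ 0x6F = 0x4B.
C[5]: S = E(K, 0x6F) = 0xCB; 0xFC ⊕ 0xCB = 0x37.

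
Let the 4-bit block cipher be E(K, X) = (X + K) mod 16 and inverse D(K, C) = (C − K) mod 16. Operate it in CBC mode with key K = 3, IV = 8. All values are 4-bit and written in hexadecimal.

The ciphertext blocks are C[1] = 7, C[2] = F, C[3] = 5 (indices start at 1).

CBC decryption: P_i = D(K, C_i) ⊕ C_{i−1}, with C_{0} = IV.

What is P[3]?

P[3] = D

P[3]: D(K, 5) = 2; 2 ⊕ F = D.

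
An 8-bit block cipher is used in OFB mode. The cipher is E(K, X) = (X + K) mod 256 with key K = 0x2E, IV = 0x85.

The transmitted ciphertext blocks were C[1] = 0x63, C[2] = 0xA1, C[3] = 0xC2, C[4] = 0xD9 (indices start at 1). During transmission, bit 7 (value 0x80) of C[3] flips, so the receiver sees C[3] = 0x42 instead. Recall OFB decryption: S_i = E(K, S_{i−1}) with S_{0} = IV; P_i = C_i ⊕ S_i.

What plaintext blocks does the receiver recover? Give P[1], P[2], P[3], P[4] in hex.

P[1] = 0xD0, P[2] = 0x40, P[3] = 0x4D, P[4] = 0xE4

Only C[3] changed, to 0x42. In OFB, a change in C_i flips the same bit in P_i only; the keystream is unaffected. Decrypting the received ciphertext:
P[1]: S = E(K, 0x85) = 0xB3; 0x63 ⊕ 0xB3 = 0xD0.
P[2]: S = E(K, 0xB3) = 0xE1; 0xA1 ⊕ 0xE1 = 0x40.
P[3]: S = E(K, 0xE1) = 0x0F; 0x42 ⊕ 0x0F = 0x4D.
P[4]: S = E(K, 0x0F) = 0x3D; 0xD9 ⊕ 0x3D = 0xE4.
Blocks that differ from the original plaintext: P[3].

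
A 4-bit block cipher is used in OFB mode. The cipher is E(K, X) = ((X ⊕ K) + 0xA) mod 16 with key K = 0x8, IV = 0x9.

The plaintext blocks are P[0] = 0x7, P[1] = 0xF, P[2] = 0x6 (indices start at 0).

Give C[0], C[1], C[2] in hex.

OFB encryption: S_i = E(K, S_{i−1}) with S_{−1} = IV; C_i = P_i ⊕ S_i.
C[0]: S = E(K, 0x9) = 0xB; 0x7 ⊕ 0xB = 0xC.
C[1]: S = E(K, 0xB) = 0xD; 0xF ⊕ 0xD = 0x2.
C[2]: S = E(K, 0xD) = 0xF; 0x6 ⊕ 0xF = 0x9.

C[0] = 0xC, C[1] = 0x2, C[2] = 0x9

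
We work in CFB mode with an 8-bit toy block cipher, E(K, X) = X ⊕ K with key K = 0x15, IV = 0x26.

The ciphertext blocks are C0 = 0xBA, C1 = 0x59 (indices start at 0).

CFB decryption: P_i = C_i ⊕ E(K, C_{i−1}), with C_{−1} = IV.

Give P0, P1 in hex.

P0 = 0x89, P1 = 0xF6

P0: E(K, 0x26) = 0x33; 0xBA ⊕ 0x33 = 0x89.
P1: E(K, 0xBA) = 0xAF; 0x59 ⊕ 0xAF = 0xF6.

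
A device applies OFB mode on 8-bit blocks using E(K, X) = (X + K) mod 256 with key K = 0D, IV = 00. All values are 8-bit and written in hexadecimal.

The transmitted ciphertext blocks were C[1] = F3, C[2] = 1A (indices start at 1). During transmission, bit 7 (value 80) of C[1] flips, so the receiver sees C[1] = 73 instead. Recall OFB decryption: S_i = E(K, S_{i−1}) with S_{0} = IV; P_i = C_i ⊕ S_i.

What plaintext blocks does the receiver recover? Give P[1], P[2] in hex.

Only C[1] changed, to 73. In OFB, a change in C_i flips the same bit in P_i only; the keystream is unaffected. Decrypting the received ciphertext:
P[1]: S = E(K, 00) = 0D; 73 ⊕ 0D = 7E.
P[2]: S = E(K, 0D) = 1A; 1A ⊕ 1A = 00.
Blocks that differ from the original plaintext: P[1].

P[1] = 7E, P[2] = 00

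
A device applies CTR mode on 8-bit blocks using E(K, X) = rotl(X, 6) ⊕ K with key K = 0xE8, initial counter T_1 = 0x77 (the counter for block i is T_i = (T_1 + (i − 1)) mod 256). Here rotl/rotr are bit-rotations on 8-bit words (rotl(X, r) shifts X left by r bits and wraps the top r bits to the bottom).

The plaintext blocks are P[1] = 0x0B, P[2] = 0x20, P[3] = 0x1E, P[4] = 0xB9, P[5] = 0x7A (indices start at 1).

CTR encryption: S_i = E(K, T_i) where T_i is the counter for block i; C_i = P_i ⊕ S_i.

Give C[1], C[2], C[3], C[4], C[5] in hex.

C[1] = 0x3E, C[2] = 0xD6, C[3] = 0xA8, C[4] = 0xCF, C[5] = 0x4C

C[1]: T = 0x77, S = E(K, T) = 0x35; 0x0B ⊕ 0x35 = 0x3E.
C[2]: T = 0x78, S = E(K, T) = 0xF6; 0x20 ⊕ 0xF6 = 0xD6.
C[3]: T = 0x79, S = E(K, T) = 0xB6; 0x1E ⊕ 0xB6 = 0xA8.
C[4]: T = 0x7A, S = E(K, T) = 0x76; 0xB9 ⊕ 0x76 = 0xCF.
C[5]: T = 0x7B, S = E(K, T) = 0x36; 0x7A ⊕ 0x36 = 0x4C.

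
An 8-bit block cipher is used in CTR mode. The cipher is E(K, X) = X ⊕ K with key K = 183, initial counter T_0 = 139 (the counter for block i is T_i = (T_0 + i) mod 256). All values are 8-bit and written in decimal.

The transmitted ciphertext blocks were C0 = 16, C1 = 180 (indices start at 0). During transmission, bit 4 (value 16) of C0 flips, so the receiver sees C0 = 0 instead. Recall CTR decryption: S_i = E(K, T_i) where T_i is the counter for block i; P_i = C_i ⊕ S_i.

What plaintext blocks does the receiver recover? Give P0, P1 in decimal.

P0 = 60, P1 = 143

Only C0 changed, to 0. In CTR, a change in C_i flips the same bit in P_i only; the keystream is unaffected. Decrypting the received ciphertext:
P0: T = 139, S = E(K, T) = 60; 0 ⊕ 60 = 60.
P1: T = 140, S = E(K, T) = 59; 180 ⊕ 59 = 143.
Blocks that differ from the original plaintext: P0.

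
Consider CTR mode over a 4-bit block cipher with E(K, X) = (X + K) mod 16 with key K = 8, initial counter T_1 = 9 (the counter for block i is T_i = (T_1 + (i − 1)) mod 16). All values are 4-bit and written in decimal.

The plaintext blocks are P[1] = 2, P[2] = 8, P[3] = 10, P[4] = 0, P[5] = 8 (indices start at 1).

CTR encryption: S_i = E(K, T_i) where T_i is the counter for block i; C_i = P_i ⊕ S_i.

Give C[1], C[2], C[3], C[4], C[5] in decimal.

C[1] = 3, C[2] = 10, C[3] = 9, C[4] = 4, C[5] = 13

C[1]: T = 9, S = E(K, T) = 1; 2 ⊕ 1 = 3.
C[2]: T = 10, S = E(K, T) = 2; 8 ⊕ 2 = 10.
C[3]: T = 11, S = E(K, T) = 3; 10 ⊕ 3 = 9.
C[4]: T = 12, S = E(K, T) = 4; 0 ⊕ 4 = 4.
C[5]: T = 13, S = E(K, T) = 5; 8 ⊕ 5 = 13.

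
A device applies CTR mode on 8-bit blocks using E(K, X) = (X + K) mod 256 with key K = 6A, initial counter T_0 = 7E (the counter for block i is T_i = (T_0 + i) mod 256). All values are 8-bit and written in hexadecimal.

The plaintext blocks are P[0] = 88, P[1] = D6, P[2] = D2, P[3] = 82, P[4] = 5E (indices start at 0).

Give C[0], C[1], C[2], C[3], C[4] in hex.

CTR encryption: S_i = E(K, T_i) where T_i is the counter for block i; C_i = P_i ⊕ S_i.
C[0]: T = 7E, S = E(K, T) = E8; 88 ⊕ E8 = 60.
C[1]: T = 7F, S = E(K, T) = E9; D6 ⊕ E9 = 3F.
C[2]: T = 80, S = E(K, T) = EA; D2 ⊕ EA = 38.
C[3]: T = 81, S = E(K, T) = EB; 82 ⊕ EB = 69.
C[4]: T = 82, S = E(K, T) = EC; 5E ⊕ EC = B2.

C[0] = 60, C[1] = 3F, C[2] = 38, C[3] = 69, C[4] = B2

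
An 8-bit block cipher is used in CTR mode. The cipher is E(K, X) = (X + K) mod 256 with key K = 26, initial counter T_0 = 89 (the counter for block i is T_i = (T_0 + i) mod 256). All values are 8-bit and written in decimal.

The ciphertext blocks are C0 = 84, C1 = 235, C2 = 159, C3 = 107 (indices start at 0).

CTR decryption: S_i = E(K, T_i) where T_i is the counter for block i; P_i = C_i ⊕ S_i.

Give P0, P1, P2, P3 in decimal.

P0: T = 89, S = E(K, T) = 115; 84 ⊕ 115 = 39.
P1: T = 90, S = E(K, T) = 116; 235 ⊕ 116 = 159.
P2: T = 91, S = E(K, T) = 117; 159 ⊕ 117 = 234.
P3: T = 92, S = E(K, T) = 118; 107 ⊕ 118 = 29.

P0 = 39, P1 = 159, P2 = 234, P3 = 29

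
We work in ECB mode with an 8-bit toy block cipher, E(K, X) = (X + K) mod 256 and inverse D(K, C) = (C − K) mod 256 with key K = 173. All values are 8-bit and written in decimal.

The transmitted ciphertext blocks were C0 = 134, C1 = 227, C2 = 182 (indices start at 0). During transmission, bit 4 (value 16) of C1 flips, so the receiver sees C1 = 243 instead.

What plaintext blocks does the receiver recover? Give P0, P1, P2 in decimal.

P0 = 217, P1 = 70, P2 = 9

ECB decryption: P_i = D(K, C_i).
Only C1 changed, to 243. In ECB, a change in C_i affects only P_i. Decrypting the received ciphertext:
P0: D(K, 134) = 217.
P1: D(K, 243) = 70.
P2: D(K, 182) = 9.
Blocks that differ from the original plaintext: P1.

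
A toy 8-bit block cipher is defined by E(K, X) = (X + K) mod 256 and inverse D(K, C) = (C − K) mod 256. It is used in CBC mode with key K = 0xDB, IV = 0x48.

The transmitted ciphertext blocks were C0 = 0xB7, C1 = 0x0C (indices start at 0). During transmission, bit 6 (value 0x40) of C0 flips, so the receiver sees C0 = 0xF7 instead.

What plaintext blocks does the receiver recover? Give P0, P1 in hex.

CBC decryption: P_i = D(K, C_i) ⊕ C_{i−1}, with C_{−1} = IV.
Only C0 changed, to 0xF7. In CBC, a change in C_i garbles P_i and flips the same bit in P_{i+1}. Decrypting the received ciphertext:
P0: D(K, 0xF7) = 0x1C; 0x1C ⊕ 0x48 = 0x54.
P1: D(K, 0x0C) = 0x31; 0x31 ⊕ 0xF7 = 0xC6.
Blocks that differ from the original plaintext: P0, P1.

P0 = 0x54, P1 = 0xC6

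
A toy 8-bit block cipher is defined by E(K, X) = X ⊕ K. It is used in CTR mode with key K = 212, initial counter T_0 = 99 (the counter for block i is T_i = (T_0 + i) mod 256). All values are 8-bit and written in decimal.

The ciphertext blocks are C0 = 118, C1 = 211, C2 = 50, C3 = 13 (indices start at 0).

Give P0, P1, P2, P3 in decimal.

P0 = 193, P1 = 99, P2 = 131, P3 = 191

CTR decryption: S_i = E(K, T_i) where T_i is the counter for block i; P_i = C_i ⊕ S_i.
P0: T = 99, S = E(K, T) = 183; 118 ⊕ 183 = 193.
P1: T = 100, S = E(K, T) = 176; 211 ⊕ 176 = 99.
P2: T = 101, S = E(K, T) = 177; 50 ⊕ 177 = 131.
P3: T = 102, S = E(K, T) = 178; 13 ⊕ 178 = 191.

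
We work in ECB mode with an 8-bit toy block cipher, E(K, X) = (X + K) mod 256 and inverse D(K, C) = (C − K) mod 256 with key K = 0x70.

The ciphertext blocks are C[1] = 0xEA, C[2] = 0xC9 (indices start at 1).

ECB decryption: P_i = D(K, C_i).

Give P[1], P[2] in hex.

P[1] = 0x7A, P[2] = 0x59

P[1]: D(K, 0xEA) = 0x7A.
P[2]: D(K, 0xC9) = 0x59.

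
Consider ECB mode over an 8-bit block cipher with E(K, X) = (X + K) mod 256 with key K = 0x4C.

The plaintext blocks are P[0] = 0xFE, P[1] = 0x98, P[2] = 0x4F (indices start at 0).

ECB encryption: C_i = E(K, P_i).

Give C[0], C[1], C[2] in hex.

C[0]: E(K, 0xFE) = 0x4A.
C[1]: E(K, 0x98) = 0xE4.
C[2]: E(K, 0x4F) = 0x9B.

C[0] = 0x4A, C[1] = 0xE4, C[2] = 0x9B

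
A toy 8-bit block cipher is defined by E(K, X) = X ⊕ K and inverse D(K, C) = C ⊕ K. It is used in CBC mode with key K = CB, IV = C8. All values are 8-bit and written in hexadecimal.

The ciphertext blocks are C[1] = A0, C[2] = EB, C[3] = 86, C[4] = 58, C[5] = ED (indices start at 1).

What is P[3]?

P[3] = A6

CBC decryption: P_i = D(K, C_i) ⊕ C_{i−1}, with C_{0} = IV.
P[3]: D(K, 86) = 4D; 4D ⊕ EB = A6.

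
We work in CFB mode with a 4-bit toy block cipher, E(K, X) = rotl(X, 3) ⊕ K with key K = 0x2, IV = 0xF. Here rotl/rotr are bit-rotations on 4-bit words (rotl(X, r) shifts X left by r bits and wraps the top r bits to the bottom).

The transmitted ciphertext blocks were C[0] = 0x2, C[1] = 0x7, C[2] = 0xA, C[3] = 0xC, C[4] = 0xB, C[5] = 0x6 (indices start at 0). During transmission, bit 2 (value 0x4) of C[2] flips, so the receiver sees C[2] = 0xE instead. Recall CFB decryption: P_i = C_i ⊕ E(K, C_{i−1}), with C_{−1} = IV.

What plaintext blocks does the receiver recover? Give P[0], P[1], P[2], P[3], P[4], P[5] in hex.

Only C[2] changed, to 0xE. In CFB, a change in C_i flips the same bit in P_i and garbles P_{i+1}. Decrypting the received ciphertext:
P[0]: E(K, 0xF) = 0xD; 0x2 ⊕ 0xD = 0xF.
P[1]: E(K, 0x2) = 0x3; 0x7 ⊕ 0x3 = 0x4.
P[2]: E(K, 0x7) = 0x9; 0xE ⊕ 0x9 = 0x7.
P[3]: E(K, 0xE) = 0x5; 0xC ⊕ 0x5 = 0x9.
P[4]: E(K, 0xC) = 0x4; 0xB ⊕ 0x4 = 0xF.
P[5]: E(K, 0xB) = 0xF; 0x6 ⊕ 0xF = 0x9.
Blocks that differ from the original plaintext: P[2], P[3].

P[0] = 0xF, P[1] = 0x4, P[2] = 0x7, P[3] = 0x9, P[4] = 0xF, P[5] = 0x9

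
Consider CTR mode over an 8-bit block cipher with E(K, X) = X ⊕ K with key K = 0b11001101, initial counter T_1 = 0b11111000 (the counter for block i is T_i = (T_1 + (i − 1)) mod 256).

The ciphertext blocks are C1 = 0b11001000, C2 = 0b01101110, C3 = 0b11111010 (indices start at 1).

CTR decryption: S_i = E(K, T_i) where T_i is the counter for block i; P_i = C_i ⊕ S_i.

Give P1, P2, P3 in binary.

P1 = 0b11111101, P2 = 0b01011010, P3 = 0b11001101

P1: T = 0b11111000, S = E(K, T) = 0b00110101; 0b11001000 ⊕ 0b00110101 = 0b11111101.
P2: T = 0b11111001, S = E(K, T) = 0b00110100; 0b01101110 ⊕ 0b00110100 = 0b01011010.
P3: T = 0b11111010, S = E(K, T) = 0b00110111; 0b11111010 ⊕ 0b00110111 = 0b11001101.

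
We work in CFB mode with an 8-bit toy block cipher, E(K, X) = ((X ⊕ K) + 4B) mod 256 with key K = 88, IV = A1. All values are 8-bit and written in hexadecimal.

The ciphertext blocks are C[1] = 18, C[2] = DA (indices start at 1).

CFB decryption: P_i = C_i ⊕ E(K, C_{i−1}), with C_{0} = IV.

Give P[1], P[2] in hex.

P[1]: E(K, A1) = 74; 18 ⊕ 74 = 6C.
P[2]: E(K, 18) = DB; DA ⊕ DB = 01.

P[1] = 6C, P[2] = 01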